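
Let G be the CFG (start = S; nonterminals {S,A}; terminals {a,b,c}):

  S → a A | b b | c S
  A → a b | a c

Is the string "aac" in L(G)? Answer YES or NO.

Convert to CNF:
  S -> T0 A | T1 T1 | T2 S
  A -> T0 T1 | T0 T2
  T0 -> a
  T1 -> b
  T2 -> c

CYK fill:
  cell(0,0) a: {T0}  orig:{}
  cell(1,1) a: {T0}  orig:{}
  cell(2,2) c: {T2}  orig:{}
  cell(0,1) aa: ∅
  cell(1,2) ac: {A}
  cell(0,2) aac: {S}

S ∈ T[0,2] ⇒ YES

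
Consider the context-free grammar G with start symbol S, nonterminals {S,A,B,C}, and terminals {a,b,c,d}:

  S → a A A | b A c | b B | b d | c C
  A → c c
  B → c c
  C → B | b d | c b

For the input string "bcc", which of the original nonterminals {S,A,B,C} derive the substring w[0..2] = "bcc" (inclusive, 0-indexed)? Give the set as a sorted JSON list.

CNF form of G:
  S -> T0 C | T1 B | T1 T2 | T1 X5 | T3 X4
  A -> T0 T0
  B -> T0 T0
  C -> T0 T0 | T0 T1 | T1 T2
  T0 -> c
  T1 -> b
  T2 -> d
  T3 -> a
  X4 -> A A
  X5 -> A T0

CYK fill — only the sub-triangle for w[0..2]:
  cell(0,0) b: {T1}  orig:{}
  cell(1,1) c: {T0}  orig:{}
  cell(2,2) c: {T0}  orig:{}
  cell(0,1) bc: ∅
  cell(1,2) cc: {A,B,C}
  cell(0,2) bcc: {S}

Original NTs in T[0,2] deriving "bcc": ["S"]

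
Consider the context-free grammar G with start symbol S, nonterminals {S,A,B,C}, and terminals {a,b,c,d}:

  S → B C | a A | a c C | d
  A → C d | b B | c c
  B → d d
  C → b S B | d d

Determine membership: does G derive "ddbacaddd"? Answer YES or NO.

Convert to CNF:
  S -> B C | T3 A | T3 X5 | d
  A -> C T0 | T1 B | T2 T2
  B -> T0 T0
  C -> T0 T0 | T1 X4
  T0 -> d
  T1 -> b
  T2 -> c
  T3 -> a
  X4 -> S B
  X5 -> T2 C

CYK table (by increasing span):
  T[0,0] 'd' = {S,T0}  orig:{S}
  T[1,1] 'd' = {S,T0}  orig:{S}
  T[2,2] 'b' = {T1}  orig:{}
  T[3,3] 'a' = {T3}  orig:{}
  T[4,4] 'c' = {T2}  orig:{}
  T[5,5] 'a' = {T3}  orig:{}
  T[6,6] 'd' = {S,T0}  orig:{S}
  T[7,7] 'd' = {S,T0}  orig:{S}
  T[8,8] 'd' = {S,T0}  orig:{S}
  T[0,1] 'dd' = {B,C}
  T[1,2] 'db' = ∅
  T[2,3] 'ba' = ∅
  T[3,4] 'ac' = ∅
  T[4,5] 'ca' = ∅
  T[5,6] 'ad' = ∅
  T[6,7] 'dd' = {B,C}
  T[7,8] 'dd' = {B,C}
  T[0,2] 'ddb' = ∅
  T[1,3] 'dba' = ∅
  T[2,4] 'bac' = ∅
  T[3,5] 'aca' = ∅
  T[4,6] 'cad' = ∅
  T[5,7] 'add' = ∅
  T[6,8] 'ddd' = {A,X4}  orig:{A}
  T[0,3] 'ddba' = ∅
  T[1,4] 'dbac' = ∅
  T[2,5] 'baca' = ∅
  T[3,6] 'acad' = ∅
  T[4,7] 'cadd' = ∅
  T[5,8] 'addd' = {S}
  T[0,4] 'ddbac' = ∅
  T[1,5] 'dbaca' = ∅
  T[2,6] 'bacad' = ∅
  T[3,7] 'acadd' = ∅
  T[4,8] 'caddd' = ∅
  T[0,5] 'ddbaca' = ∅
  T[1,6] 'dbacad' = ∅
  T[2,7] 'bacadd' = ∅
  T[3,8] 'acaddd' = ∅
  T[0,6] 'ddbacad' = ∅
  T[1,7] 'dbacadd' = ∅
  T[2,8] 'bacaddd' = ∅
  T[0,7] 'ddbacadd' = ∅
  T[1,8] 'dbacaddd' = ∅
  T[0,8] 'ddbacaddd' = ∅

S ∉ T[0,8] ⇒ NO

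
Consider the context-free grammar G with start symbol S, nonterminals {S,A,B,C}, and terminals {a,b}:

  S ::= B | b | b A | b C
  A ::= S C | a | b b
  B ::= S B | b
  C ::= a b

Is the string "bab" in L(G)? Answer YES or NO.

Convert to CNF:
  S -> S B | T0 A | T0 C | b
  A -> S C | T0 T0 | a
  B -> S B | b
  C -> T1 T0
  T0 -> b
  T1 -> a

CYK table (by increasing span):
  T[0,0] 'b' = {B,S,T0}  orig:{B,S}
  T[1,1] 'a' = {A,T1}  orig:{A}
  T[2,2] 'b' = {B,S,T0}  orig:{B,S}
  T[0,1] 'ba' = {S}
  T[1,2] 'ab' = {C}
  T[0,2] 'bab' = {A,B,S}

S ∈ T[0,2] ⇒ YES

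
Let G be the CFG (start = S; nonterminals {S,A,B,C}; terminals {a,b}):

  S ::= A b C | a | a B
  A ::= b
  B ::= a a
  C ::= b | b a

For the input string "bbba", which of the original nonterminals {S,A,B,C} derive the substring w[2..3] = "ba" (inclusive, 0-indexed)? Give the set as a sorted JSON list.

CNF form of G:
  S -> A X2 | T0 B | a
  A -> b
  B -> T0 T0
  C -> T1 T0 | b
  T0 -> a
  T1 -> b
  X2 -> T1 C

CYK fill — only the sub-triangle for w[2..3]:
  T[2,2] 'b' = {A,C,T1}  orig:{A,C}
  T[3,3] 'a' = {S,T0}  orig:{S}
  T[2,3] 'ba' = {C}

Original NTs in T[2,3] deriving "ba": ["C"]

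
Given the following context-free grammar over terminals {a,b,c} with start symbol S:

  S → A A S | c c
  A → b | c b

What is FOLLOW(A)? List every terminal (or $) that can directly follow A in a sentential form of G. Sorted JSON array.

FIRST sets, iterate to fixpoint:
[1]
  A via A→b: +{b}
  A via A→c b: +{c}
  S via S→A A S: +{b,c}
  FIRST(S)={b,c}  FIRST(A)={b,c}
[2] (stable)
  FIRST(S)={b,c}  FIRST(A)={b,c}

Compute FOLLOW by fixpoint:
initialize: $ ∈ FOLLOW(S)
round 1:
  S→A A S: FOLLOW(A) ⊇ FIRST(A) = {b,c}; new: +{b,c}
  S: {$}  A: {b,c}
round 2: — fixpoint
  S: {$}  A: {b,c}

FOLLOW(A) = ["b", "c"]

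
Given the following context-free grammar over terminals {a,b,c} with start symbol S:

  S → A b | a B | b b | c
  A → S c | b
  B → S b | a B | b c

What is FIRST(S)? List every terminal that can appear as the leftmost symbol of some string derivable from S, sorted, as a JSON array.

FIRST sets, iterate to fixpoint:
[1]
  A via A→b: +{b}
  B via B→a B: +{a}
  B via B→b c: +{b}
  S via S→A b: +{b}
  S via S→a B: +{a}
  S via S→c: +{c}
  FIRST[S]={a,b,c}  FIRST[A]={b}  FIRST[B]={a,b}
[2]
  A via A→S c: +{a,c}
  B via B→S b: +{c}
  FIRST[S]={a,b,c}  FIRST[A]={a,b,c}  FIRST[B]={a,b,c}
[3] — fixpoint
  FIRST[S]={a,b,c}  FIRST[A]={a,b,c}  FIRST[B]={a,b,c}

FIRST(S) = ["a", "b", "c"]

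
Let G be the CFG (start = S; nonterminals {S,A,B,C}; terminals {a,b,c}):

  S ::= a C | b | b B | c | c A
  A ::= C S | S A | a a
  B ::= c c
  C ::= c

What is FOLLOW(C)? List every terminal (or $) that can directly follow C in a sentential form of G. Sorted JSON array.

FIRST sets, iterate to fixpoint:
[1]
  A via A→a a: +{a}
  B via B→c c: +{c}
  C via C→c: +{c}
  S via S→a C: +{a}
  S via S→b: +{b}
  S via S→c: +{c}
  FIRST(S)={a,b,c}  FIRST(A)={a}  FIRST(B)={c}  FIRST(C)={c}
[2]
  A via A→C S: +{c}
  A via A→S A: +{b}
  FIRST(S)={a,b,c}  FIRST(A)={a,b,c}  FIRST(B)={c}  FIRST(C)={c}
[3] (no change)
  FIRST(S)={a,b,c}  FIRST(A)={a,b,c}  FIRST(B)={c}  FIRST(C)={c}

FOLLOW sets:
FOLLOW(S) := {$}
iter 1:
  A→C S: FOLLOW(C) ⊇ FIRST(S) = {a,b,c}; new: +{a,b,c}
  A→S A: FOLLOW(S) ⊇ FIRST(A) = {a,b,c}; new: +{a,b,c}
  S→a C: FOLLOW(C) ⊇ FOLLOW(S) ⊇ {$,a,b,c}; new: +{$}
  S→b B: FOLLOW(B) ⊇ FOLLOW(S) ⊇ {$,a,b,c}; new: +{$,a,b,c}
  S→c A: FOLLOW(A) ⊇ FOLLOW(S) ⊇ {$,a,b,c}; new: +{$,a,b,c}
  FOLLOW(S)={$,a,b,c}  FOLLOW(A)={$,a,b,c}  FOLLOW(B)={$,a,b,c}  FOLLOW(C)={$,a,b,c}
iter 2: done
  FOLLOW(S)={$,a,b,c}  FOLLOW(A)={$,a,b,c}  FOLLOW(B)={$,a,b,c}  FOLLOW(C)={$,a,b,c}

FOLLOW(C) = ["$", "a", "b", "c"]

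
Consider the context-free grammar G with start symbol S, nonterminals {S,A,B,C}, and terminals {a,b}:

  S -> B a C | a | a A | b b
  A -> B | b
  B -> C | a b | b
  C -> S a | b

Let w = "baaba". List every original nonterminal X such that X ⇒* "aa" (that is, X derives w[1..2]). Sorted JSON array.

CNF form of G:
  S -> B X2 | T0 A | T1 T1 | a
  A -> S T0 | T0 T1 | b
  B -> S T0 | T0 T1 | b
  C -> S T0 | b
  T0 -> a
  T1 -> b
  X2 -> T0 C

Fill CYK table bottom-up, restricted to cells inside w[1..2]:
  T[1,1] 'a' = {S,T0}  orig:{S}
  T[2,2] 'a' = {S,T0}  orig:{S}
  T[1,2] 'aa' = {A,B,C}

Original NTs in T[1,2] deriving "aa": ["A", "B", "C"]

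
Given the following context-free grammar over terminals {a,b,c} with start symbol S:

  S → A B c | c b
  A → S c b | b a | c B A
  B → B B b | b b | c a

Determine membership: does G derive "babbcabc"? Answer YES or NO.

CNF form of G:
  S -> A X6 | T0 T1
  A -> S X3 | T0 X4 | T1 T2
  B -> B X5 | T0 T2 | T1 T1
  T0 -> c
  T1 -> b
  T2 -> a
  X3 -> T0 T1
  X4 -> B A
  X5 -> B T1
  X6 -> B T0

CYK table (by increasing span):
  [0..0]={T1}  "b"  orig:{}
  [1..1]={T2}  "a"  orig:{}
  [2..2]={T1}  "b"  orig:{}
  [3..3]={T1}  "b"  orig:{}
  [4..4]={T0}  "c"  orig:{}
  [5..5]={T2}  "a"  orig:{}
  [6..6]={T1}  "b"  orig:{}
  [7..7]={T0}  "c"  orig:{}
  [0..1]={A}  "ba"
  [1..2]=∅  "ab"
  [2..3]={B}  "bb"
  [3..4]=∅  "bc"
  [4..5]={B}  "ca"
  [5..6]=∅  "ab"
  [6..7]=∅  "bc"
  [0..2]=∅  "bab"
  [1..3]=∅  "abb"
  [2..4]={X6}  "bbc"  orig:{}
  [3..5]=∅  "bca"
  [4..6]={X5}  "cab"  orig:{}
  [5..7]=∅  "abc"
  [0..3]=∅  "babb"
  [1..4]=∅  "abbc"
  [2..5]=∅  "bbca"
  [3..6]=∅  "bcab"
  [4..7]=∅  "cabc"
  [0..4]={S}  "babbc"
  [1..5]=∅  "abbca"
  [2..6]={B}  "bbcab"
  [3..7]=∅  "bcabc"
  [0..5]=∅  "babbca"
  [1..6]=∅  "abbcab"
  [2..7]={X6}  "bbcabc"  orig:{}
  [0..6]=∅  "babbcab"
  [1..7]=∅  "abbcabc"
  [0..7]={S}  "babbcabc"

S ∈ T[0,7] ⇒ YES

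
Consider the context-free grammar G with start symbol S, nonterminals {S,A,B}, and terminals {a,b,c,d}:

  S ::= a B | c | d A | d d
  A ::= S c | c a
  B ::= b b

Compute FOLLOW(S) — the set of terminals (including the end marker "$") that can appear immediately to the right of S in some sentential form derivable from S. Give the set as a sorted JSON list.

FIRST iteration:
iter 1:
  A via A→c a: +{c}
  B via B→b b: +{b}
  S via S→a B: +{a}
  S via S→c: +{c}
  S via S→d A: +{d}
  S: {a,c,d}  A: {c}  B: {b}
iter 2:
  A via A→S c: +{a,d}
  S: {a,c,d}  A: {a,c,d}  B: {b}
iter 3: — fixpoint
  S: {a,c,d}  A: {a,c,d}  B: {b}

Compute FOLLOW by fixpoint:
initialize: $ ∈ FOLLOW(S)
iter 1:
  A→S c: FOLLOW(S) ⊇ FIRST(c) = {c}; new: +{c}
  S→a B: FOLLOW(B) ⊇ FOLLOW(S) ⊇ {$,c}; new: +{$,c}
  S→d A: FOLLOW(A) ⊇ FOLLOW(S) ⊇ {$,c}; new: +{$,c}
  FOLLOW(S)={$,c}  FOLLOW(A)={$,c}  FOLLOW(B)={$,c}
iter 2: (stable)
  FOLLOW(S)={$,c}  FOLLOW(A)={$,c}  FOLLOW(B)={$,c}

FOLLOW(S) = ["$", "c"]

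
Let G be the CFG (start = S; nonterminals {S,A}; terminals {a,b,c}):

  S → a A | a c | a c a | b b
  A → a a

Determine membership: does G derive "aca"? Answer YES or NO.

Convert to CNF:
  S -> T0 A | T0 T1 | T0 X3 | T2 T2
  A -> T0 T0
  T0 -> a
  T1 -> c
  T2 -> b
  X3 -> T1 T0

CYK fill:
  T[0,0] 'a' = {T0}  orig:{}
  T[1,1] 'c' = {T1}  orig:{}
  T[2,2] 'a' = {T0}  orig:{}
  T[0,1] 'ac' = {S}
  T[1,2] 'ca' = {X3}  orig:{}
  T[0,2] 'aca' = {S}

S ∈ T[0,2] ⇒ YES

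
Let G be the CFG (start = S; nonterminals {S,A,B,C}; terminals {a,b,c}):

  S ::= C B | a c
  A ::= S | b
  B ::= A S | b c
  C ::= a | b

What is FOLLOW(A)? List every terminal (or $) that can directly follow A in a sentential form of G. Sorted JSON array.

FIRST sets, iterate to fixpoint:
iter 1:
  A via A→b: +{b}
  B via B→A S: +{b}
  C via C→a: +{a}
  C via C→b: +{b}
  S via S→C B: +{a,b}
  FIRST(S)={a,b}  FIRST(A)={b}  FIRST(B)={b}  FIRST(C)={a,b}
iter 2:
  A via A→S: +{a}
  B via B→A S: +{a}
  FIRST(S)={a,b}  FIRST(A)={a,b}  FIRST(B)={a,b}  FIRST(C)={a,b}
iter 3: done
  FIRST(S)={a,b}  FIRST(A)={a,b}  FIRST(B)={a,b}  FIRST(C)={a,b}

FOLLOW iteration:
initialize: $ ∈ FOLLOW(S)
[1]
  B→A S: FOLLOW(A) ⊇ FIRST(S) = {a,b}; new: +{a,b}
  S→C B: FOLLOW(C) ⊇ FIRST(B) = {a,b}; new: +{a,b}
  S→C B: FOLLOW(B) ⊇ FOLLOW(S) ⊇ {$}; new: +{$}
  FOLLOW[S]={$}  FOLLOW[A]={a,b}  FOLLOW[B]={$}  FOLLOW[C]={a,b}
[2]
  A→S: FOLLOW(S) ⊇ FOLLOW(A) ⊇ {a,b}; new: +{a,b}
  S→C B: FOLLOW(B) ⊇ FOLLOW(S) ⊇ {$,a,b}; new: +{a,b}
  FOLLOW[S]={$,a,b}  FOLLOW[A]={a,b}  FOLLOW[B]={$,a,b}  FOLLOW[C]={a,b}
[3] done
  FOLLOW[S]={$,a,b}  FOLLOW[A]={a,b}  FOLLOW[B]={$,a,b}  FOLLOW[C]={a,b}

FOLLOW(A) = ["a", "b"]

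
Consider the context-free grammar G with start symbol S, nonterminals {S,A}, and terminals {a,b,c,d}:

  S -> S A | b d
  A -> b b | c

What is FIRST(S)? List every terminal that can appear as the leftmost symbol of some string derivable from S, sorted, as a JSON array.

FIRST iteration:
pass 1:
  A via A→b b: +{b}
  A via A→c: +{c}
  S via S→b d: +{b}
  FIRST[S]={b}  FIRST[A]={b,c}
pass 2: done
  FIRST[S]={b}  FIRST[A]={b,c}

FIRST(S) = ["b"]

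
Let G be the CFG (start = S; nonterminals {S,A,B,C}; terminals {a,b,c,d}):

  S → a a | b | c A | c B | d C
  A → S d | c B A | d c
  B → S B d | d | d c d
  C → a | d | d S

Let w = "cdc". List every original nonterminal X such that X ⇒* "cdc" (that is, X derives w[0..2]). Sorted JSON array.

CNF form of G:
  S -> T0 C | T1 A | T1 B | T2 T2 | b
  A -> S T0 | T0 T1 | T1 X3
  B -> S X4 | T0 X5 | d
  C -> T0 S | a | d
  T0 -> d
  T1 -> c
  T2 -> a
  X3 -> B A
  X4 -> B T0
  X5 -> T1 T0

CYK table (by increasing span) (cells [i..j] with 0 ≤ i ≤ j ≤ 2 only):
  T[0,0] 'c' = {T1}  orig:{}
  T[1,1] 'd' = {B,C,T0}  orig:{B,C}
  T[2,2] 'c' = {T1}  orig:{}
  T[0,1] 'cd' = {S,X5}  orig:{S}
  T[1,2] 'dc' = {A}
  T[0,2] 'cdc' = {S}

Original NTs in T[0,2] deriving "cdc": ["S"]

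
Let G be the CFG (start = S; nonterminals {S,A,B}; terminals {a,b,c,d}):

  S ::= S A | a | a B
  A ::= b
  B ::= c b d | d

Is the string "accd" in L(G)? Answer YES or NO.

Convert to CNF:
  S -> S A | T3 B | a
  A -> b
  B -> T0 X4 | d
  T0 -> c
  T1 -> b
  T2 -> d
  T3 -> a
  X4 -> T1 T2

CYK fill:
  cell(0,0) a: {S,T3}  orig:{S}
  cell(1,1) c: {T0}  orig:{}
  cell(2,2) c: {T0}  orig:{}
  cell(3,3) d: {B,T2}  orig:{B}
  cell(0,1) ac: ∅
  cell(1,2) cc: ∅
  cell(2,3) cd: ∅
  cell(0,2) acc: ∅
  cell(1,3) ccd: ∅
  cell(0,3) accd: ∅

S ∉ T[0,3] ⇒ NO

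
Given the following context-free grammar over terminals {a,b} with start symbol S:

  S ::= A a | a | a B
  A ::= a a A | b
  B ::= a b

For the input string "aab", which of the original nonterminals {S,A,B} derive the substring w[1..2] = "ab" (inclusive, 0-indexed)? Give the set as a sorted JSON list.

Convert to CNF:
  S -> A T0 | T0 B | a
  A -> T0 X2 | b
  B -> T0 T1
  T0 -> a
  T1 -> b
  X2 -> T0 A

CYK table (by increasing span) — only the sub-triangle for w[1..2]:
  cell(1,1) a: {S,T0}  orig:{S}
  cell(2,2) b: {A,T1}  orig:{A}
  cell(1,2) ab: {B,X2}  orig:{B}

Original NTs in T[1,2] deriving "ab": ["B"]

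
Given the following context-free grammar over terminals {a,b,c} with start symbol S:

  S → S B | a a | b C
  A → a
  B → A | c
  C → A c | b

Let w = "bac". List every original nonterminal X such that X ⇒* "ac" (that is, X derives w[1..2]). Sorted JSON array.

CNF form of G:
  S -> S B | T1 T1 | T2 C
  A -> a
  B -> a | c
  C -> A T0 | b
  T0 -> c
  T1 -> a
  T2 -> b

CYK fill — only the sub-triangle for w[1..2]:
  [1..1]={A,B,T1}  "a"  orig:{A,B}
  [2..2]={B,T0}  "c"  orig:{B}
  [1..2]={C}  "ac"

Original NTs in T[1,2] deriving "ac": ["C"]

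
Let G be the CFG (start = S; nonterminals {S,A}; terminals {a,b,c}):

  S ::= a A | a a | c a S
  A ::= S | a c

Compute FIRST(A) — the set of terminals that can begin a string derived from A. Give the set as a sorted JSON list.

Compute FIRST by fixpoint:
pass 1:
  A via A→a c: +{a}
  S via S→a A: +{a}
  S via S→c a S: +{c}
  FIRST(S)={a,c}  FIRST(A)={a}
pass 2:
  A via A→S: +{c}
  FIRST(S)={a,c}  FIRST(A)={a,c}
pass 3: — fixpoint
  FIRST(S)={a,c}  FIRST(A)={a,c}

FIRST(A) = ["a", "c"]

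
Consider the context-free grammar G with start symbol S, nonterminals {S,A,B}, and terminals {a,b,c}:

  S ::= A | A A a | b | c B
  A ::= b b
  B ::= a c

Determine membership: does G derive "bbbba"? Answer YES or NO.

Convert to CNF:
  S -> A X3 | T0 T0 | T2 B | b
  A -> T0 T0
  B -> T1 T2
  T0 -> b
  T1 -> a
  T2 -> c
  X3 -> A T1

CYK table (by increasing span):
  [0..0]={S,T0}  "b"  orig:{S}
  [1..1]={S,T0}  "b"  orig:{S}
  [2..2]={S,T0}  "b"  orig:{S}
  [3..3]={S,T0}  "b"  orig:{S}
  [4..4]={T1}  "a"  orig:{}
  [0..1]={A,S}  "bb"
  [1..2]={A,S}  "bb"
  [2..3]={A,S}  "bb"
  [3..4]=∅  "ba"
  [0..2]=∅  "bbb"
  [1..3]=∅  "bbb"
  [2..4]={X3}  "bba"  orig:{}
  [0..3]=∅  "bbbb"
  [1..4]=∅  "bbba"
  [0..4]={S}  "bbbba"

S ∈ T[0,4] ⇒ YES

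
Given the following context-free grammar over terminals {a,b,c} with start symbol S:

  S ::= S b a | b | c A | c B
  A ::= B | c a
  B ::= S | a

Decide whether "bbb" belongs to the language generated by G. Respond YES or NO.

Convert to CNF:
  S -> S X5 | T2 A | T2 B | b
  A -> S X3 | T2 A | T2 B | T2 T1 | a | b
  B -> S X4 | T2 A | T2 B | a | b
  T0 -> b
  T1 -> a
  T2 -> c
  X3 -> T0 T1
  X4 -> T0 T1
  X5 -> T0 T1

CYK table (by increasing span):
  [0..0]={A,B,S,T0}  "b"  orig:{A,B,S}
  [1..1]={A,B,S,T0}  "b"  orig:{A,B,S}
  [2..2]={A,B,S,T0}  "b"  orig:{A,B,S}
  [0..1]=∅  "bb"
  [1..2]=∅  "bb"
  [0..2]=∅  "bbb"

S ∉ T[0,2] ⇒ NO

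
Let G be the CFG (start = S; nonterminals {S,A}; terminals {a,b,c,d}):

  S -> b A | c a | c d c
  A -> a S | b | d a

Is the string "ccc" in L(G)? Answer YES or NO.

Convert to CNF:
  S -> T2 A | T3 T0 | T3 X4
  A -> T0 S | T1 T0 | b
  T0 -> a
  T1 -> d
  T2 -> b
  T3 -> c
  X4 -> T1 T3

CYK fill:
  T[0,0] 'c' = {T3}  orig:{}
  T[1,1] 'c' = {T3}  orig:{}
  T[2,2] 'c' = {T3}  orig:{}
  T[0,1] 'cc' = ∅
  T[1,2] 'cc' = ∅
  T[0,2] 'ccc' = ∅

S ∉ T[0,2] ⇒ NO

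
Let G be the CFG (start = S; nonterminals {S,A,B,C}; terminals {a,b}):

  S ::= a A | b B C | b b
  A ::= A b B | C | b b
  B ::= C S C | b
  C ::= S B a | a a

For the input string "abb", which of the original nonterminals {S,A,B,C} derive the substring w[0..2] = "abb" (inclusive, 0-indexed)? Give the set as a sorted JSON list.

Convert to CNF:
  S -> T0 T0 | T0 X6 | T1 A
  A -> A X2 | S X3 | T0 T0 | T1 T1
  B -> C X4 | b
  C -> S X5 | T1 T1
  T0 -> b
  T1 -> a
  X2 -> T0 B
  X3 -> B T1
  X4 -> S C
  X5 -> B T1
  X6 -> B C

CYK table (by increasing span) (cells [i..j] with 0 ≤ i ≤ j ≤ 2 only):
  [0..0]={T1}  "a"  orig:{}
  [1..1]={B,T0}  "b"  orig:{B}
  [2..2]={B,T0}  "b"  orig:{B}
  [0..1]=∅  "ab"
  [1..2]={A,S,X2}  "bb"  orig:{A,S}
  [0..2]={S}  "abb"

Original NTs in T[0,2] deriving "abb": ["S"]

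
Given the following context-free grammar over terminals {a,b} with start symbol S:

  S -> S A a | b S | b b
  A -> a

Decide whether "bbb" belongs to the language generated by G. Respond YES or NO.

CNF form of G:
  S -> S X2 | T1 S | T1 T1
  A -> a
  T0 -> a
  T1 -> b
  X2 -> A T0

Fill CYK table bottom-up:
  T[0,0] 'b' = {T1}  orig:{}
  T[1,1] 'b' = {T1}  orig:{}
  T[2,2] 'b' = {T1}  orig:{}
  T[0,1] 'bb' = {S}
  T[1,2] 'bb' = {S}
  T[0,2] 'bbb' = {S}

S ∈ T[0,2] ⇒ YES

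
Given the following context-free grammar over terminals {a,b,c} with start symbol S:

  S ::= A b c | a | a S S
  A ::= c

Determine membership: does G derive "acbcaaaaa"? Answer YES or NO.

Convert to CNF:
  S -> A X3 | T2 X4 | a
  A -> c
  T0 -> b
  T1 -> c
  T2 -> a
  X3 -> T0 T1
  X4 -> S S

CYK fill:
  [0..0]={S,T2}  "a"  orig:{S}
  [1..1]={A,T1}  "c"  orig:{A}
  [2..2]={T0}  "b"  orig:{}
  [3..3]={A,T1}  "c"  orig:{A}
  [4..4]={S,T2}  "a"  orig:{S}
  [5..5]={S,T2}  "a"  orig:{S}
  [6..6]={S,T2}  "a"  orig:{S}
  [7..7]={S,T2}  "a"  orig:{S}
  [8..8]={S,T2}  "a"  orig:{S}
  [0..1]=∅  "ac"
  [1..2]=∅  "cb"
  [2..3]={X3}  "bc"  orig:{}
  [3..4]=∅  "ca"
  [4..5]={X4}  "aa"  orig:{}
  [5..6]={X4}  "aa"  orig:{}
  [6..7]={X4}  "aa"  orig:{}
  [7..8]={X4}  "aa"  orig:{}
  [0..2]=∅  "acb"
  [1..3]={S}  "cbc"
  [2..4]=∅  "bca"
  [3..5]=∅  "caa"
  [4..6]={S}  "aaa"
  [5..7]={S}  "aaa"
  [6..8]={S}  "aaa"
  [0..3]={X4}  "acbc"  orig:{}
  [1..4]={X4}  "cbca"  orig:{}
  [2..5]=∅  "bcaa"
  [3..6]=∅  "caaa"
  [4..7]={X4}  "aaaa"  orig:{}
  [5..8]={X4}  "aaaa"  orig:{}
  [0..4]={S}  "acbca"
  [1..5]=∅  "cbcaa"
  [2..6]=∅  "bcaaa"
  [3..7]=∅  "caaaa"
  [4..8]={S}  "aaaaa"
  [0..5]={X4}  "acbcaa"  orig:{}
  [1..6]={X4}  "cbcaaa"  orig:{}
  [2..7]=∅  "bcaaaa"
  [3..8]=∅  "caaaaa"
  [0..6]={S}  "acbcaaa"
  [1..7]=∅  "cbcaaaa"
  [2..8]=∅  "bcaaaaa"
  [0..7]={X4}  "acbcaaaa"  orig:{}
  [1..8]={X4}  "cbcaaaaa"  orig:{}
  [0..8]={S}  "acbcaaaaa"

S ∈ T[0,8] ⇒ YES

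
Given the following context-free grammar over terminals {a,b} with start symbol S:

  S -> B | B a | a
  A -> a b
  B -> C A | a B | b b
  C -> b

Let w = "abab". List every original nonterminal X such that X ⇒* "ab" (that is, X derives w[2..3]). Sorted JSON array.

CNF form of G:
  S -> B T0 | C A | T0 B | T1 T1 | a
  A -> T0 T1
  B -> C A | T0 B | T1 T1
  C -> b
  T0 -> a
  T1 -> b

Fill CYK table bottom-up — only the sub-triangle for w[2..3]:
  cell(2,2) a: {S,T0}  orig:{S}
  cell(3,3) b: {C,T1}  orig:{C}
  cell(2,3) ab: {A}

Original NTs in T[2,3] deriving "ab": ["A"]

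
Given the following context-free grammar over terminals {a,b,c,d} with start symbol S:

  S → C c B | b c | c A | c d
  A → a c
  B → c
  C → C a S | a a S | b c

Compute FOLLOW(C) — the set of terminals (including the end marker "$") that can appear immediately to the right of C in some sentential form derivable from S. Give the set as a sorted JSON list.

Compute FIRST by fixpoint:
[1]
  A via A→a c: +{a}
  B via B→c: +{c}
  C via C→a a S: +{a}
  C via C→b c: +{b}
  S via S→C c B: +{a,b}
  S via S→c A: +{c}
  S: {a,b,c}  A: {a}  B: {c}  C: {a,b}
[2] (no change)
  S: {a,b,c}  A: {a}  B: {c}  C: {a,b}

FOLLOW sets:
initialize: $ ∈ FOLLOW(S)
iter 1:
  C→C a S: FOLLOW(C) ⊇ FIRST(a) = {a}; new: +{a}
  C→C a S: FOLLOW(S) ⊇ FOLLOW(C) ⊇ {a}; new: +{a}
  S→C c B: FOLLOW(C) ⊇ FIRST(c) = {c}; new: +{c}
  S→C c B: FOLLOW(B) ⊇ FOLLOW(S) ⊇ {$,a}; new: +{$,a}
  S→c A: FOLLOW(A) ⊇ FOLLOW(S) ⊇ {$,a}; new: +{$,a}
  FOLLOW[S]={$,a}  FOLLOW[A]={$,a}  FOLLOW[B]={$,a}  FOLLOW[C]={a,c}
iter 2:
  C→C a S: FOLLOW(S) ⊇ FOLLOW(C) ⊇ {a,c}; new: +{c}
  S→C c B: FOLLOW(B) ⊇ FOLLOW(S) ⊇ {$,a,c}; new: +{c}
  S→c A: FOLLOW(A) ⊇ FOLLOW(S) ⊇ {$,a,c}; new: +{c}
  FOLLOW[S]={$,a,c}  FOLLOW[A]={$,a,c}  FOLLOW[B]={$,a,c}  FOLLOW[C]={a,c}
iter 3: (stable)
  FOLLOW[S]={$,a,c}  FOLLOW[A]={$,a,c}  FOLLOW[B]={$,a,c}  FOLLOW[C]={a,c}

FOLLOW(C) = ["a", "c"]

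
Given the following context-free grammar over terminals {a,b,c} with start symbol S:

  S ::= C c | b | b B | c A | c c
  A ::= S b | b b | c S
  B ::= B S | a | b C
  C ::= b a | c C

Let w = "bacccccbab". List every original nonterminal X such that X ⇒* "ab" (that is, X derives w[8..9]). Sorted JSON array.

CNF form of G:
  S -> C T1 | T0 B | T1 A | T1 T1 | b
  A -> S T0 | T0 T0 | T1 S
  B -> B S | T0 C | a
  C -> T0 T2 | T1 C
  T0 -> b
  T1 -> c
  T2 -> a

CYK table (by increasing span) (cells [i..j] with 8 ≤ i ≤ j ≤ 9 only):
  cell(8,8) a: {B,T2}  orig:{B}
  cell(9,9) b: {S,T0}  orig:{S}
  cell(8,9) ab: {B}

Original NTs in T[8,9] deriving "ab": ["B"]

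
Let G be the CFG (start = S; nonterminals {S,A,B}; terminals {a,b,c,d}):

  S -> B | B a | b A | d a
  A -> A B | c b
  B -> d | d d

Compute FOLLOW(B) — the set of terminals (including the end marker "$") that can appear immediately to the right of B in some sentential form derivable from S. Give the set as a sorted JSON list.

Compute FIRST by fixpoint:
pass 1:
  A via A→c b: +{c}
  B via B→d: +{d}
  S via S→B: +{d}
  S via S→b A: +{b}
  S: {b,d}  A: {c}  B: {d}
pass 2: — fixpoint
  S: {b,d}  A: {c}  B: {d}

Compute FOLLOW by fixpoint:
FOLLOW(S) := {$}
iter 1:
  A→A B: FOLLOW(A) ⊇ FIRST(B) = {d}; new: +{d}
  A→A B: FOLLOW(B) ⊇ FOLLOW(A) ⊇ {d}; new: +{d}
  S→B: FOLLOW(B) ⊇ FOLLOW(S) ⊇ {$}; new: +{$}
  S→B a: FOLLOW(B) ⊇ FIRST(a) = {a}; new: +{a}
  S→b A: FOLLOW(A) ⊇ FOLLOW(S) ⊇ {$}; new: +{$}
  FOLLOW(S)={$}  FOLLOW(A)={$,d}  FOLLOW(B)={$,a,d}
iter 2: (no change)
  FOLLOW(S)={$}  FOLLOW(A)={$,d}  FOLLOW(B)={$,a,d}

FOLLOW(B) = ["$", "a", "d"]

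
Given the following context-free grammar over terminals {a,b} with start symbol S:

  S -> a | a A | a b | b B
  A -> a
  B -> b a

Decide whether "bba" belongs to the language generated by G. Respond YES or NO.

CNF form of G:
  S -> T0 B | T1 A | T1 T0 | a
  A -> a
  B -> T0 T1
  T0 -> b
  T1 -> a

Fill CYK table bottom-up:
  cell(0,0) b: {T0}  orig:{}
  cell(1,1) b: {T0}  orig:{}
  cell(2,2) a: {A,S,T1}  orig:{A,S}
  cell(0,1) bb: ∅
  cell(1,2) ba: {B}
  cell(0,2) bba: {S}

S ∈ T[0,2] ⇒ YES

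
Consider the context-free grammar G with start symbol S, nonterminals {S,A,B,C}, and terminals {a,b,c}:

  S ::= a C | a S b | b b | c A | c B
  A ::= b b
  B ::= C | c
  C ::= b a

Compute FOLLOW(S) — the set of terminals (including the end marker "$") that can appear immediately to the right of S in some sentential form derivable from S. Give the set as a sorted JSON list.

FIRST iteration:
iter 1:
  A via A→b b: +{b}
  B via B→c: +{c}
  C via C→b a: +{b}
  S via S→a C: +{a}
  S via S→b b: +{b}
  S via S→c A: +{c}
  S: {a,b,c}  A: {b}  B: {c}  C: {b}
iter 2:
  B via B→C: +{b}
  S: {a,b,c}  A: {b}  B: {b,c}  C: {b}
iter 3: done
  S: {a,b,c}  A: {b}  B: {b,c}  C: {b}

FOLLOW sets:
seed FOLLOW(S) with $
round 1:
  S→a C: FOLLOW(C) ⊇ FOLLOW(S) ⊇ {$}; new: +{$}
  S→a S b: FOLLOW(S) ⊇ FIRST(b) = {b}; new: +{b}
  S→c A: FOLLOW(A) ⊇ FOLLOW(S) ⊇ {$,b}; new: +{$,b}
  S→c B: FOLLOW(B) ⊇ FOLLOW(S) ⊇ {$,b}; new: +{$,b}
  FOLLOW(S)={$,b}  FOLLOW(A)={$,b}  FOLLOW(B)={$,b}  FOLLOW(C)={$}
round 2:
  B→C: FOLLOW(C) ⊇ FOLLOW(B) ⊇ {$,b}; new: +{b}
  FOLLOW(S)={$,b}  FOLLOW(A)={$,b}  FOLLOW(B)={$,b}  FOLLOW(C)={$,b}
round 3: done
  FOLLOW(S)={$,b}  FOLLOW(A)={$,b}  FOLLOW(B)={$,b}  FOLLOW(C)={$,b}

FOLLOW(S) = ["$", "b"]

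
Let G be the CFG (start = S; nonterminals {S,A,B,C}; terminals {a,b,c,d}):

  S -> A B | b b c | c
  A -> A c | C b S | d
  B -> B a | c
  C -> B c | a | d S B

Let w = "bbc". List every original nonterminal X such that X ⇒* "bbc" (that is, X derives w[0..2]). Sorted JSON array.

CNF form of G:
  S -> A B | T1 X6 | c
  A -> A T0 | C X4 | d
  B -> B T2 | c
  C -> B T0 | T3 X5 | a
  T0 -> c
  T1 -> b
  T2 -> a
  T3 -> d
  X4 -> T1 S
  X5 -> S B
  X6 -> T1 T0

CYK table (by increasing span) — only the sub-triangle for w[0..2]:
  cell(0,0) b: {T1}  orig:{}
  cell(1,1) b: {T1}  orig:{}
  cell(2,2) c: {B,S,T0}  orig:{B,S}
  cell(0,1) bb: ∅
  cell(1,2) bc: {X4,X6}  orig:{}
  cell(0,2) bbc: {S}

Original NTs in T[0,2] deriving "bbc": ["S"]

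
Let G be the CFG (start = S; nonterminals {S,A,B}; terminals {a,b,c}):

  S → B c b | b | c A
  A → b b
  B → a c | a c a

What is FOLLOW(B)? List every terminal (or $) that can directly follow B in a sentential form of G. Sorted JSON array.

FIRST iteration:
round 1:
  A via A→b b: +{b}
  B via B→a c: +{a}
  S via S→B c b: +{a}
  S via S→b: +{b}
  S via S→c A: +{c}
  FIRST[S]={a,b,c}  FIRST[A]={b}  FIRST[B]={a}
round 2: — fixpoint
  FIRST[S]={a,b,c}  FIRST[A]={b}  FIRST[B]={a}

Compute FOLLOW by fixpoint:
FOLLOW(S) := {$}
pass 1:
  S→B c b: FOLLOW(B) ⊇ FIRST(c) = {c}; new: +{c}
  S→c A: FOLLOW(A) ⊇ FOLLOW(S) ⊇ {$}; new: +{$}
  FOLLOW[S]={$}  FOLLOW[A]={$}  FOLLOW[B]={c}
pass 2: (no change)
  FOLLOW[S]={$}  FOLLOW[A]={$}  FOLLOW[B]={c}

FOLLOW(B) = ["c"]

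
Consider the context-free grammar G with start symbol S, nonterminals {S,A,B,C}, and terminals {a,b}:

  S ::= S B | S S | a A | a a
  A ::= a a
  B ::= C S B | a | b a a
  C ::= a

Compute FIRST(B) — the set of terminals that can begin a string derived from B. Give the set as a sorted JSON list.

FIRST sets, iterate to fixpoint:
[1]
  A via A→a a: +{a}
  B via B→a: +{a}
  B via B→b a a: +{b}
  C via C→a: +{a}
  S via S→a A: +{a}
  FIRST(S)={a}  FIRST(A)={a}  FIRST(B)={a,b}  FIRST(C)={a}
[2] — fixpoint
  FIRST(S)={a}  FIRST(A)={a}  FIRST(B)={a,b}  FIRST(C)={a}

FIRST(B) = ["a", "b"]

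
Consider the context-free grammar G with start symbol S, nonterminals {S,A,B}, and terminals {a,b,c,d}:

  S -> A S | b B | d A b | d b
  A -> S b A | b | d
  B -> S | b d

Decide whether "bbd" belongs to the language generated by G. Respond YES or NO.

Convert to CNF:
  S -> A S | T0 B | T1 T0 | T1 X4
  A -> S X2 | b | d
  B -> A S | T0 B | T0 T1 | T1 T0 | T1 X3
  T0 -> b
  T1 -> d
  X2 -> T0 A
  X3 -> A T0
  X4 -> A T0

CYK table (by increasing span):
  T[0,0] 'b' = {A,T0}  orig:{A}
  T[1,1] 'b' = {A,T0}  orig:{A}
  T[2,2] 'd' = {A,T1}  orig:{A}
  T[0,1] 'bb' = {X2,X3,X4}  orig:{}
  T[1,2] 'bd' = {B,X2}  orig:{B}
  T[0,2] 'bbd' = {B,S}

S ∈ T[0,2] ⇒ YES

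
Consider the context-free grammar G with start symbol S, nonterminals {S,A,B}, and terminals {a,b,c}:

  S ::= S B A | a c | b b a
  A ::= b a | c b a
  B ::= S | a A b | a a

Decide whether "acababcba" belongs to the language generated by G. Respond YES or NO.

Convert to CNF:
  S -> S X7 | T0 X8 | T1 T2
  A -> T0 T1 | T2 X3
  B -> S X4 | T0 X6 | T1 T1 | T1 T2 | T1 X5
  T0 -> b
  T1 -> a
  T2 -> c
  X3 -> T0 T1
  X4 -> B A
  X5 -> A T0
  X6 -> T0 T1
  X7 -> B A
  X8 -> T0 T1

CYK table (by increasing span):
  [0..0]={T1}  "a"  orig:{}
  [1..1]={T2}  "c"  orig:{}
  [2..2]={T1}  "a"  orig:{}
  [3..3]={T0}  "b"  orig:{}
  [4..4]={T1}  "a"  orig:{}
  [5..5]={T0}  "b"  orig:{}
  [6..6]={T2}  "c"  orig:{}
  [7..7]={T0}  "b"  orig:{}
  [8..8]={T1}  "a"  orig:{}
  [0..1]={B,S}  "ac"
  [1..2]=∅  "ca"
  [2..3]=∅  "ab"
  [3..4]={A,X3,X6,X8}  "ba"  orig:{A}
  [4..5]=∅  "ab"
  [5..6]=∅  "bc"
  [6..7]=∅  "cb"
  [7..8]={A,X3,X6,X8}  "ba"  orig:{A}
  [0..2]=∅  "aca"
  [1..3]=∅  "cab"
  [2..4]=∅  "aba"
  [3..5]={X5}  "bab"  orig:{}
  [4..6]=∅  "abc"
  [5..7]=∅  "bcb"
  [6..8]={A}  "cba"
  [0..3]=∅  "acab"
  [1..4]=∅  "caba"
  [2..5]={B}  "abab"
  [3..6]=∅  "babc"
  [4..7]=∅  "abcb"
  [5..8]=∅  "bcba"
  [0..4]=∅  "acaba"
  [1..5]=∅  "cabab"
  [2..6]=∅  "ababc"
  [3..7]=∅  "babcb"
  [4..8]=∅  "abcba"
  [0..5]=∅  "acabab"
  [1..6]=∅  "cababc"
  [2..7]=∅  "ababcb"
  [3..8]=∅  "babcba"
  [0..6]=∅  "acababc"
  [1..7]=∅  "cababcb"
  [2..8]={X4,X7}  "ababcba"  orig:{}
  [0..7]=∅  "acababcb"
  [1..8]=∅  "cababcba"
  [0..8]={B,S}  "acababcba"

S ∈ T[0,8] ⇒ YES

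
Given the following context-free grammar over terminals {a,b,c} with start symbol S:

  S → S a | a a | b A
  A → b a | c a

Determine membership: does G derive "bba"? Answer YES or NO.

Convert to CNF:
  S -> S T1 | T0 A | T1 T1
  A -> T0 T1 | T2 T1
  T0 -> b
  T1 -> a
  T2 -> c

Fill CYK table bottom-up:
  [0..0]={T0}  "b"  orig:{}
  [1..1]={T0}  "b"  orig:{}
  [2..2]={T1}  "a"  orig:{}
  [0..1]=∅  "bb"
  [1..2]={A}  "ba"
  [0..2]={S}  "bba"

S ∈ T[0,2] ⇒ YES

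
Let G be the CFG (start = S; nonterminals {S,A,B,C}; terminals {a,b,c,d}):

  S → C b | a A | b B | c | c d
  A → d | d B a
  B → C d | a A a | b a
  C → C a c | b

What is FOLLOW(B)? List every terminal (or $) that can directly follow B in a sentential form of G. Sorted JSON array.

FIRST iteration:
iter 1:
  A via A→d: +{d}
  B via B→a A a: +{a}
  B via B→b a: +{b}
  C via C→b: +{b}
  S via S→C b: +{b}
  S via S→a A: +{a}
  S via S→c: +{c}
  S: {a,b,c}  A: {d}  B: {a,b}  C: {b}
iter 2: — fixpoint
  S: {a,b,c}  A: {d}  B: {a,b}  C: {b}

Compute FOLLOW by fixpoint:
FOLLOW(S) := {$}
round 1:
  A→d B a: FOLLOW(B) ⊇ FIRST(a) = {a}; new: +{a}
  B→C d: FOLLOW(C) ⊇ FIRST(d) = {d}; new: +{d}
  B→a A a: FOLLOW(A) ⊇ FIRST(a) = {a}; new: +{a}
  C→C a c: FOLLOW(C) ⊇ FIRST(a) = {a}; new: +{a}
  S→C b: FOLLOW(C) ⊇ FIRST(b) = {b}; new: +{b}
  S→a A: FOLLOW(A) ⊇ FOLLOW(S) ⊇ {$}; new: +{$}
  S→b B: FOLLOW(B) ⊇ FOLLOW(S) ⊇ {$}; new: +{$}
  S: {$}  A: {$,a}  B: {$,a}  C: {a,b,d}
round 2: (stable)
  S: {$}  A: {$,a}  B: {$,a}  C: {a,b,d}

FOLLOW(B) = ["$", "a"]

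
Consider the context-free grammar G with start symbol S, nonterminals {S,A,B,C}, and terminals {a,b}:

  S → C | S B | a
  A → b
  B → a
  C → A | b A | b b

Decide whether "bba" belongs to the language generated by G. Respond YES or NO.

Convert to CNF:
  S -> S B | T0 A | T0 T0 | a | b
  A -> b
  B -> a
  C -> T0 A | T0 T0 | b
  T0 -> b

CYK table (by increasing span):
  cell(0,0) b: {A,C,S,T0}  orig:{A,C,S}
  cell(1,1) b: {A,C,S,T0}  orig:{A,C,S}
  cell(2,2) a: {B,S}
  cell(0,1) bb: {C,S}
  cell(1,2) ba: {S}
  cell(0,2) bba: {S}

S ∈ T[0,2] ⇒ YES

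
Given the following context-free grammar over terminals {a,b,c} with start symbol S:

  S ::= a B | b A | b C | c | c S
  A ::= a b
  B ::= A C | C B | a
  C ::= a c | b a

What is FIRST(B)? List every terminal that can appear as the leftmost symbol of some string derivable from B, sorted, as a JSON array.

FIRST sets, iterate to fixpoint:
pass 1:
  A via A→a b: +{a}
  B via B→A C: +{a}
  C via C→a c: +{a}
  C via C→b a: +{b}
  S via S→a B: +{a}
  S via S→b A: +{b}
  S via S→c: +{c}
  S: {a,b,c}  A: {a}  B: {a}  C: {a,b}
pass 2:
  B via B→C B: +{b}
  S: {a,b,c}  A: {a}  B: {a,b}  C: {a,b}
pass 3: (no change)
  S: {a,b,c}  A: {a}  B: {a,b}  C: {a,b}

FIRST(B) = ["a", "b"]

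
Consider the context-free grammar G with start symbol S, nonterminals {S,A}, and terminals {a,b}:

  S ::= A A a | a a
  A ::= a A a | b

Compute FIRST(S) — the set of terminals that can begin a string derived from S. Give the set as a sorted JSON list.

FIRST sets, iterate to fixpoint:
iter 1:
  A via A→a A a: +{a}
  A via A→b: +{b}
  S via S→A A a: +{a,b}
  FIRST[S]={a,b}  FIRST[A]={a,b}
iter 2: (stable)
  FIRST[S]={a,b}  FIRST[A]={a,b}

FIRST(S) = ["a", "b"]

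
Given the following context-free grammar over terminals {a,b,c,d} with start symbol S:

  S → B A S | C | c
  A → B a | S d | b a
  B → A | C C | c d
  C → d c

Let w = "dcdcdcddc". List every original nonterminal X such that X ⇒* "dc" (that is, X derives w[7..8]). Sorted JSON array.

CNF form of G:
  S -> B X4 | T1 T3 | c
  A -> B T0 | S T1 | T2 T0
  B -> B T0 | C C | S T1 | T2 T0 | T3 T1
  C -> T1 T3
  T0 -> a
  T1 -> d
  T2 -> b
  T3 -> c
  X4 -> A S

CYK table (by increasing span), restricted to cells inside w[7..8]:
  [7..7]={T1}  "d"  orig:{}
  [8..8]={S,T3}  "c"  orig:{S}
  [7..8]={C,S}  "dc"

Original NTs in T[7,8] deriving "dc": ["C", "S"]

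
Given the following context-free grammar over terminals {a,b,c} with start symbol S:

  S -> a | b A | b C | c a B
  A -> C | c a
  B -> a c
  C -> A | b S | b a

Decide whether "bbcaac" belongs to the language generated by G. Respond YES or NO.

Convert to CNF:
  S -> T0 A | T0 C | T2 X3 | a
  A -> T0 S | T0 T1 | T2 T1
  B -> T1 T2
  C -> T0 S | T0 T1 | T2 T1
  T0 -> b
  T1 -> a
  T2 -> c
  X3 -> T1 B

CYK table (by increasing span):
  T[0,0] 'b' = {T0}  orig:{}
  T[1,1] 'b' = {T0}  orig:{}
  T[2,2] 'c' = {T2}  orig:{}
  T[3,3] 'a' = {S,T1}  orig:{S}
  T[4,4] 'a' = {S,T1}  orig:{S}
  T[5,5] 'c' = {T2}  orig:{}
  T[0,1] 'bb' = ∅
  T[1,2] 'bc' = ∅
  T[2,3] 'ca' = {A,C}
  T[3,4] 'aa' = ∅
  T[4,5] 'ac' = {B}
  T[0,2] 'bbc' = ∅
  T[1,3] 'bca' = {S}
  T[2,4] 'caa' = ∅
  T[3,5] 'aac' = {X3}  orig:{}
  T[0,3] 'bbca' = {A,C}
  T[1,4] 'bcaa' = ∅
  T[2,5] 'caac' = {S}
  T[0,4] 'bbcaa' = ∅
  T[1,5] 'bcaac' = {A,C}
  T[0,5] 'bbcaac' = {S}

S ∈ T[0,5] ⇒ YES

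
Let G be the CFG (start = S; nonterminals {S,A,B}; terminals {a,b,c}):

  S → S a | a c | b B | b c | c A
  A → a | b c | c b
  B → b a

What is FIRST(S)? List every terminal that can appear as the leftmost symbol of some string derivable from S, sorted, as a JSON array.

FIRST iteration:
round 1:
  A via A→a: +{a}
  A via A→b c: +{b}
  A via A→c b: +{c}
  B via B→b a: +{b}
  S via S→a c: +{a}
  S via S→b B: +{b}
  S via S→c A: +{c}
  S: {a,b,c}  A: {a,b,c}  B: {b}
round 2: (no change)
  S: {a,b,c}  A: {a,b,c}  B: {b}

FIRST(S) = ["a", "b", "c"]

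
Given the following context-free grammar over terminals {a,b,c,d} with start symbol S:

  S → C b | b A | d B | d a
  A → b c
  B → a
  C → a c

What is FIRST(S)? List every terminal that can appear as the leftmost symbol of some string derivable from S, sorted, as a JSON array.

FIRST iteration:
pass 1:
  A via A→b c: +{b}
  B via B→a: +{a}
  C via C→a c: +{a}
  S via S→C b: +{a}
  S via S→b A: +{b}
  S via S→d B: +{d}
  FIRST[S]={a,b,d}  FIRST[A]={b}  FIRST[B]={a}  FIRST[C]={a}
pass 2: — fixpoint
  FIRST[S]={a,b,d}  FIRST[A]={b}  FIRST[B]={a}  FIRST[C]={a}

FIRST(S) = ["a", "b", "d"]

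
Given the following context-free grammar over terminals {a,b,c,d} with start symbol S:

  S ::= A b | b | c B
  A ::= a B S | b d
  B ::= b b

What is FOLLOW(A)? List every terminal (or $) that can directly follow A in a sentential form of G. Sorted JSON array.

FIRST iteration:
[1]
  A via A→a B S: +{a}
  A via A→b d: +{b}
  B via B→b b: +{b}
  S via S→A b: +{a,b}
  S via S→c B: +{c}
  S: {a,b,c}  A: {a,b}  B: {b}
[2] — fixpoint
  S: {a,b,c}  A: {a,b}  B: {b}

FOLLOW iteration:
seed FOLLOW(S) with $
round 1:
  A→a B S: FOLLOW(B) ⊇ FIRST(S) = {a,b,c}; new: +{a,b,c}
  S→A b: FOLLOW(A) ⊇ FIRST(b) = {b}; new: +{b}
  S→c B: FOLLOW(B) ⊇ FOLLOW(S) ⊇ {$}; new: +{$}
  FOLLOW[S]={$}  FOLLOW[A]={b}  FOLLOW[B]={$,a,b,c}
round 2:
  A→a B S: FOLLOW(S) ⊇ FOLLOW(A) ⊇ {b}; new: +{b}
  FOLLOW[S]={$,b}  FOLLOW[A]={b}  FOLLOW[B]={$,a,b,c}
round 3: (stable)
  FOLLOW[S]={$,b}  FOLLOW[A]={b}  FOLLOW[B]={$,a,b,c}

FOLLOW(A) = ["b"]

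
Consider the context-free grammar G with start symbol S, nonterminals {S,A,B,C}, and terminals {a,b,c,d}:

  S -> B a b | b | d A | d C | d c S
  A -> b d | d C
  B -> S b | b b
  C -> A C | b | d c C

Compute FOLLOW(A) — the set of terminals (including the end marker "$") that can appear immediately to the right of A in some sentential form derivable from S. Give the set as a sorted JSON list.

FIRST iteration:
round 1:
  A via A→b d: +{b}
  A via A→d C: +{d}
  B via B→b b: +{b}
  C via C→A C: +{b,d}
  S via S→B a b: +{b}
  S via S→d A: +{d}
  FIRST[S]={b,d}  FIRST[A]={b,d}  FIRST[B]={b}  FIRST[C]={b,d}
round 2:
  B via B→S b: +{d}
  FIRST[S]={b,d}  FIRST[A]={b,d}  FIRST[B]={b,d}  FIRST[C]={b,d}
round 3: done
  FIRST[S]={b,d}  FIRST[A]={b,d}  FIRST[B]={b,d}  FIRST[C]={b,d}

Compute FOLLOW by fixpoint:
FOLLOW(S) := {$}
iter 1:
  B→S b: FOLLOW(S) ⊇ FIRST(b) = {b}; new: +{b}
  C→A C: FOLLOW(A) ⊇ FIRST(C) = {b,d}; new: +{b,d}
  S→B a b: FOLLOW(B) ⊇ FIRST(a) = {a}; new: +{a}
  S→d A: FOLLOW(A) ⊇ FOLLOW(S) ⊇ {$,b}; new: +{$}
  S→d C: FOLLOW(C) ⊇ FOLLOW(S) ⊇ {$,b}; new: +{$,b}
  FOLLOW[S]={$,b}  FOLLOW[A]={$,b,d}  FOLLOW[B]={a}  FOLLOW[C]={$,b}
iter 2:
  A→d C: FOLLOW(C) ⊇ FOLLOW(A) ⊇ {$,b,d}; new: +{d}
  FOLLOW[S]={$,b}  FOLLOW[A]={$,b,d}  FOLLOW[B]={a}  FOLLOW[C]={$,b,d}
iter 3: done
  FOLLOW[S]={$,b}  FOLLOW[A]={$,b,d}  FOLLOW[B]={a}  FOLLOW[C]={$,b,d}

FOLLOW(A) = ["$", "b", "d"]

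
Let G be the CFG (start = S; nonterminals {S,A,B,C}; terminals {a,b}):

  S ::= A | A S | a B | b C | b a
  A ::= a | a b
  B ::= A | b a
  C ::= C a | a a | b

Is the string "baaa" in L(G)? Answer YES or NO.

Convert to CNF:
  S -> A S | T0 B | T0 T1 | T1 C | T1 T0 | a
  A -> T0 T1 | a
  B -> T0 T1 | T1 T0 | a
  C -> C T0 | T0 T0 | b
  T0 -> a
  T1 -> b

Fill CYK table bottom-up:
  cell(0,0) b: {C,T1}  orig:{C}
  cell(1,1) a: {A,B,S,T0}  orig:{A,B,S}
  cell(2,2) a: {A,B,S,T0}  orig:{A,B,S}
  cell(3,3) a: {A,B,S,T0}  orig:{A,B,S}
  cell(0,1) ba: {B,C,S}
  cell(1,2) aa: {C,S}
  cell(2,3) aa: {C,S}
  cell(0,2) baa: {C,S}
  cell(1,3) aaa: {C,S}
  cell(0,3) baaa: {C,S}

S ∈ T[0,3] ⇒ YES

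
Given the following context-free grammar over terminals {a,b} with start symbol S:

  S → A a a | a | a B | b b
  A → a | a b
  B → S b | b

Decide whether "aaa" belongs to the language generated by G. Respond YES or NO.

Convert to CNF:
  S -> A X2 | T0 B | T1 T1 | a
  A -> T0 T1 | a
  B -> S T1 | b
  T0 -> a
  T1 -> b
  X2 -> T0 T0

Fill CYK table bottom-up:
  T[0,0] 'a' = {A,S,T0}  orig:{A,S}
  T[1,1] 'a' = {A,S,T0}  orig:{A,S}
  T[2,2] 'a' = {A,S,T0}  orig:{A,S}
  T[0,1] 'aa' = {X2}  orig:{}
  T[1,2] 'aa' = {X2}  orig:{}
  T[0,2] 'aaa' = {S}

S ∈ T[0,2] ⇒ YES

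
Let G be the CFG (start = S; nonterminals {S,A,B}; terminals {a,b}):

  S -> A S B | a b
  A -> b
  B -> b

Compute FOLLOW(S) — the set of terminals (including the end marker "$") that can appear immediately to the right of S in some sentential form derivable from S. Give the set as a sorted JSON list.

FIRST sets, iterate to fixpoint:
round 1:
  A via A→b: +{b}
  B via B→b: +{b}
  S via S→A S B: +{b}
  S via S→a b: +{a}
  FIRST(S)={a,b}  FIRST(A)={b}  FIRST(B)={b}
round 2: done
  FIRST(S)={a,b}  FIRST(A)={b}  FIRST(B)={b}

FOLLOW sets:
seed FOLLOW(S) with $
pass 1:
  S→A S B: FOLLOW(A) ⊇ FIRST(S) = {a,b}; new: +{a,b}
  S→A S B: FOLLOW(S) ⊇ FIRST(B) = {b}; new: +{b}
  S→A S B: FOLLOW(B) ⊇ FOLLOW(S) ⊇ {$,b}; new: +{$,b}
  S: {$,b}  A: {a,b}  B: {$,b}
pass 2: (stable)
  S: {$,b}  A: {a,b}  B: {$,b}

FOLLOW(S) = ["$", "b"]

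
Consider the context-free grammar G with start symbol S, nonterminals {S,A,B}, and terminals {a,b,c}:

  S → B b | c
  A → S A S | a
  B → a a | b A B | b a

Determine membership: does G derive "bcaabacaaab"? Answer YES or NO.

Convert to CNF:
  S -> B T1 | c
  A -> S X2 | a
  B -> T0 T0 | T1 T0 | T1 X3
  T0 -> a
  T1 -> b
  X2 -> A S
  X3 -> A B

Fill CYK table bottom-up:
  [0..0]={T1}  "b"  orig:{}
  [1..1]={S}  "c"
  [2..2]={A,T0}  "a"  orig:{A}
  [3..3]={A,T0}  "a"  orig:{A}
  [4..4]={T1}  "b"  orig:{}
  [5..5]={A,T0}  "a"  orig:{A}
  [6..6]={S}  "c"
  [7..7]={A,T0}  "a"  orig:{A}
  [8..8]={A,T0}  "a"  orig:{A}
  [9..9]={A,T0}  "a"  orig:{A}
  [10..10]={T1}  "b"  orig:{}
  [0..1]=∅  "bc"
  [1..2]=∅  "ca"
  [2..3]={B}  "aa"
  [3..4]=∅  "ab"
  [4..5]={B}  "ba"
  [5..6]={X2}  "ac"  orig:{}
  [6..7]=∅  "ca"
  [7..8]={B}  "aa"
  [8..9]={B}  "aa"
  [9..10]=∅  "ab"
  [0..2]=∅  "bca"
  [1..3]=∅  "caa"
  [2..4]={S}  "aab"
  [3..5]={X3}  "aba"  orig:{}
  [4..6]=∅  "bac"
  [5..7]=∅  "aca"
  [6..8]=∅  "caa"
  [7..9]={X3}  "aaa"  orig:{}
  [8..10]={S}  "aab"
  [0..3]=∅  "bcaa"
  [1..4]=∅  "caab"
  [2..5]=∅  "aaba"
  [3..6]=∅  "abac"
  [4..7]=∅  "baca"
  [5..8]=∅  "acaa"
  [6..9]=∅  "caaa"
  [7..10]={X2}  "aaab"  orig:{}
  [0..4]=∅  "bcaab"
  [1..5]=∅  "caaba"
  [2..6]={A}  "aabac"
  [3..7]=∅  "abaca"
  [4..8]=∅  "bacaa"
  [5..9]=∅  "acaaa"
  [6..10]={A}  "caaab"
  [0..5]=∅  "bcaaba"
  [1..6]=∅  "caabac"
  [2..7]=∅  "aabaca"
  [3..8]=∅  "abacaa"
  [4..9]=∅  "bacaaa"
  [5..10]=∅  "acaaab"
  [0..6]=∅  "bcaabac"
  [1..7]=∅  "caabaca"
  [2..8]={X3}  "aabacaa"  orig:{}
  [3..9]=∅  "abacaaa"
  [4..10]=∅  "bacaaab"
  [0..7]=∅  "bcaabaca"
  [1..8]=∅  "caabacaa"
  [2..9]=∅  "aabacaaa"
  [3..10]=∅  "abacaaab"
  [0..8]=∅  "bcaabacaa"
  [1..9]=∅  "caabacaaa"
  [2..10]=∅  "aabacaaab"
  [0..9]=∅  "bcaabacaaa"
  [1..10]=∅  "caabacaaab"
  [0..10]=∅  "bcaabacaaab"

S ∉ T[0,10] ⇒ NO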